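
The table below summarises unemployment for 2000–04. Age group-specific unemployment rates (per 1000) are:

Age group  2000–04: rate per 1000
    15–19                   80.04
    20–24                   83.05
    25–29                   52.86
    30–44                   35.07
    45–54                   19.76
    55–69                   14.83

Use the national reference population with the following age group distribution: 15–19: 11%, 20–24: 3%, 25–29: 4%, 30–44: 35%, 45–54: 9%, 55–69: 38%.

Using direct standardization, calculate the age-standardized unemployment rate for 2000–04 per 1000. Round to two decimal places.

33.10

Standard weights: 0.11, 0.03, 0.04, 0.35, 0.09, 0.38.
Standardized rate: 0.1100×80.04 + 0.0300×83.05 + 0.0400×52.86 + 0.3500×35.07 + 0.0900×19.76 + 0.3800×14.83 = 33.0986 per 1000.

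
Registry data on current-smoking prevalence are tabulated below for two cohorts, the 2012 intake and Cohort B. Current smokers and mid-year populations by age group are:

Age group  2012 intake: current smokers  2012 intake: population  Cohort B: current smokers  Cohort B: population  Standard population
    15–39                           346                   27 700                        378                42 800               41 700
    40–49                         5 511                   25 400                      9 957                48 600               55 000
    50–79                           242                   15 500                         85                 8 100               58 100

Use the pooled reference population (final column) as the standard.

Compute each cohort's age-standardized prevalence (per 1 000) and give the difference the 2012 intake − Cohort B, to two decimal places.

Age-specific rates per 1 000 for the 2012 intake: 12.491, 216.969, 15.613.
For Cohort B: 8.832, 204.877, 10.494.
Standard total = 154 800; weights = 0.2694, 0.3553, 0.3753.
The 2012 intake: 0.2694×12.491 + 0.3553×216.969 + 0.3753×15.613 = 86.3130 per 1 000.
Cohort B: 0.2694×8.832 + 0.3553×204.877 + 0.3753×10.494 = 79.1097 per 1 000.
Difference = 86.3130 − 79.1097 = 7.2033.

7.20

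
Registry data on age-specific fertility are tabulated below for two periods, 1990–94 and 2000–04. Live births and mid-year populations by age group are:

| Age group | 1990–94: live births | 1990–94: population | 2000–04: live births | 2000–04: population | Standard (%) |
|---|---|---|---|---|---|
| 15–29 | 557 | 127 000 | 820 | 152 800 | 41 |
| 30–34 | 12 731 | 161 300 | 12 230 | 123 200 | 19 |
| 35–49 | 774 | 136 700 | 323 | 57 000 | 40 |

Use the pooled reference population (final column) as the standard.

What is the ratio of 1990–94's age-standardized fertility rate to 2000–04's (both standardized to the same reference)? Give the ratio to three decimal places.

Age-specific rates per 1 000 for 1990–94: 4.386, 78.927, 5.662.
For 2000–04: 5.366, 99.269, 5.667.
Standard weights: 0.41, 0.19, 0.40.
1990–94: 0.4100×4.386 + 0.1900×78.927 + 0.4000×5.662 = 19.0592 per 1 000.
2000–04: 0.4100×5.366 + 0.1900×99.269 + 0.4000×5.667 = 23.3281 per 1 000.
Ratio = 19.0592 ÷ 23.3281 = 0.81701.

0.817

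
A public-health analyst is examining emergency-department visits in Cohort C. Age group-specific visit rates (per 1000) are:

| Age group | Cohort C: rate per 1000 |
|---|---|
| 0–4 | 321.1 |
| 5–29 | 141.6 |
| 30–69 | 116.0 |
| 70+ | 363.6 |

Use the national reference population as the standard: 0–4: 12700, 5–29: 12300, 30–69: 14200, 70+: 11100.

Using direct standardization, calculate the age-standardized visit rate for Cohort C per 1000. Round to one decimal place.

Standard total = 50300; weights = 0.2525, 0.2445, 0.2823, 0.2207.
Standardized rate: 0.2525×321.1 + 0.2445×141.6 + 0.2823×116.0 + 0.2207×363.6 = 228.6841 per 1000.

228.7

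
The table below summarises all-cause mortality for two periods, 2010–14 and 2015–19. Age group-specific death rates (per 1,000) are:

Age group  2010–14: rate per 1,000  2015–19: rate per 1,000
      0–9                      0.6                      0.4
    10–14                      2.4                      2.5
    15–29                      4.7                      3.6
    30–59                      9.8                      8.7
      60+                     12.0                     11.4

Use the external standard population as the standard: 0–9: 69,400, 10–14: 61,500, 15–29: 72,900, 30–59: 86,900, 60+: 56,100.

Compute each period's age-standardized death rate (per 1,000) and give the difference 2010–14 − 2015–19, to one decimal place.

Standard total = 346,800; weights = 0.2001, 0.1773, 0.2102, 0.2506, 0.1618.
2010–14: 0.2001×0.6 + 0.1773×2.4 + 0.2102×4.7 + 0.2506×9.8 + 0.1618×12.0 = 5.9305 per 1,000.
2015–19: 0.2001×0.4 + 0.1773×2.5 + 0.2102×3.6 + 0.2506×8.7 + 0.1618×11.4 = 5.3043 per 1,000.
Difference = 5.9305 − 5.3043 = 0.6262.

0.6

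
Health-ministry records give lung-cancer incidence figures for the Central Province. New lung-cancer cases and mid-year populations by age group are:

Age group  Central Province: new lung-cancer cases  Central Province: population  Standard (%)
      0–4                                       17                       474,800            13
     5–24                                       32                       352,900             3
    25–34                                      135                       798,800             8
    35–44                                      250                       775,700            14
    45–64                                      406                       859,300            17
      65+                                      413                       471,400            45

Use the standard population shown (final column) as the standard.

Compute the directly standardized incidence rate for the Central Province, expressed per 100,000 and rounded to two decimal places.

Age-specific rates per 100,000 for the Central Province: 3.58, 9.07, 16.90, 32.23, 47.25, 87.61.
Standard weights: 0.13, 0.03, 0.08, 0.14, 0.17, 0.45.
Standardized rate: 0.1300×3.58 + 0.0300×9.07 + 0.0800×16.90 + 0.1400×32.23 + 0.1700×47.25 + 0.4500×87.61 = 54.0588 per 100,000.

54.06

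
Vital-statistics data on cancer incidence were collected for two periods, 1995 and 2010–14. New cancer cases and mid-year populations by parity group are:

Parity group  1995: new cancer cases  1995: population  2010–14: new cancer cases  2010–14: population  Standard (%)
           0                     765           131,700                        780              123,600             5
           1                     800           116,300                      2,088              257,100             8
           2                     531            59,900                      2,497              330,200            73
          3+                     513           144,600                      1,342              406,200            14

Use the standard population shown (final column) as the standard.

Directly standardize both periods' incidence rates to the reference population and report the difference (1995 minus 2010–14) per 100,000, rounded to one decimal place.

86.1

Parity-specific rates per 100,000 for 1995: 580.87, 687.88, 886.48, 354.77.
For 2010–14: 631.07, 812.14, 756.21, 330.38.
Standard weights: 0.05, 0.08, 0.73, 0.14.
1995: 0.0500×580.87 + 0.0800×687.88 + 0.7300×886.48 + 0.1400×354.77 = 780.8700 per 100,000.
2010–14: 0.0500×631.07 + 0.0800×812.14 + 0.7300×756.21 + 0.1400×330.38 = 694.8094 per 100,000.
Difference = 780.8700 − 694.8094 = 86.0606.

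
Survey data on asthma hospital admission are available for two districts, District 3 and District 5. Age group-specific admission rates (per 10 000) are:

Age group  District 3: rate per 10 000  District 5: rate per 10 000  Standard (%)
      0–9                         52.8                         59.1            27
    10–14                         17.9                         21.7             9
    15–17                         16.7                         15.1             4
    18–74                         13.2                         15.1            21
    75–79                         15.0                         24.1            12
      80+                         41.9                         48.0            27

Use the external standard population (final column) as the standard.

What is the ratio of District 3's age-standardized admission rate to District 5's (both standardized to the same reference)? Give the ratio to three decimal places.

0.864

Standard weights: 0.27, 0.09, 0.04, 0.21, 0.12, 0.27.
District 3: 0.2700×52.8 + 0.0900×17.9 + 0.0400×16.7 + 0.2100×13.2 + 0.1200×15.0 + 0.2700×41.9 = 32.4200 per 10 000.
District 5: 0.2700×59.1 + 0.0900×21.7 + 0.0400×15.1 + 0.2100×15.1 + 0.1200×24.1 + 0.2700×48.0 = 37.5370 per 10 000.
Ratio = 32.4200 ÷ 37.5370 = 0.86368.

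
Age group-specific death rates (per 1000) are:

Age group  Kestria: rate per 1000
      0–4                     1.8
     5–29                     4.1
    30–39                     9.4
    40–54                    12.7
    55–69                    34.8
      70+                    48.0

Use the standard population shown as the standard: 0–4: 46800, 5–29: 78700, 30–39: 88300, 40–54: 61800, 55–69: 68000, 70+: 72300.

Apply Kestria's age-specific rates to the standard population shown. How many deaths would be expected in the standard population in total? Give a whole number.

Expected deaths = Σ (standard pop × age-specific rate ÷ 1000)
= 46800×1.8/1000 + 78700×4.1/1000 + 88300×9.4/1000 + 61800×12.7/1000 + 68000×34.8/1000 + 72300×48.0/1000
= 84.24 + 322.67 + 830.02 + 784.86 + 2366.40 + 3470.40 = 7858.59.

7859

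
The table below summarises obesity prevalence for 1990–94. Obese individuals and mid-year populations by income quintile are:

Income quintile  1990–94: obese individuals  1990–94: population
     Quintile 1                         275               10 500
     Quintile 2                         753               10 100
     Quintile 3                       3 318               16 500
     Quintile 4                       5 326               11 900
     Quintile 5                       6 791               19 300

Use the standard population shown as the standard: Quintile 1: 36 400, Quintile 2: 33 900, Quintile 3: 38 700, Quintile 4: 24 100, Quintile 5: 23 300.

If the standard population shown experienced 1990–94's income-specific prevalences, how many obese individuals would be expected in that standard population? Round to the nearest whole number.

Income-specific rates per 1 000 for 1990–94: 26.190, 74.554, 201.091, 447.563, 351.865.
Expected obese individuals = Σ (standard pop × income-specific rate ÷ 1 000)
= 36 400×26.190/1 000 + 33 900×74.554/1 000 + 38 700×201.091/1 000 + 24 100×447.563/1 000 + 23 300×351.865/1 000
= 953.33 + 2527.40 + 7782.22 + 10786.27 + 8198.46 = 30247.68.

30248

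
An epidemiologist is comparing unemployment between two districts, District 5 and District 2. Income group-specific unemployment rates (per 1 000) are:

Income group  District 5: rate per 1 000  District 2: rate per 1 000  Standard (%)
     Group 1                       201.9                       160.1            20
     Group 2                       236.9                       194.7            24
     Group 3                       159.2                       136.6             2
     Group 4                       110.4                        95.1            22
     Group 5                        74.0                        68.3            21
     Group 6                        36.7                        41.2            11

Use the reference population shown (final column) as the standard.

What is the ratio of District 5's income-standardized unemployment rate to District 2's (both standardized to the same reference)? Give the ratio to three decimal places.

1.190

Standard weights: 0.20, 0.24, 0.02, 0.22, 0.21, 0.11.
District 5: 0.2000×201.9 + 0.2400×236.9 + 0.0200×159.2 + 0.2200×110.4 + 0.2100×74.0 + 0.1100×36.7 = 144.2850 per 1 000.
District 2: 0.2000×160.1 + 0.2400×194.7 + 0.0200×136.6 + 0.2200×95.1 + 0.2100×68.3 + 0.1100×41.2 = 121.2770 per 1 000.
Ratio = 144.2850 ÷ 121.2770 = 1.18971.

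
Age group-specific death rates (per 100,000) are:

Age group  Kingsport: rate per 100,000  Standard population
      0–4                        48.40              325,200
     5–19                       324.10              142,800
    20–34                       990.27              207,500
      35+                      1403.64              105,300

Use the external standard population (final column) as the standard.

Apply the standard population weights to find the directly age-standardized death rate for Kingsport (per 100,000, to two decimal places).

531.90

Standard total = 780,800; weights = 0.4165, 0.1829, 0.2658, 0.1349.
Standardized rate: 0.4165×48.40 + 0.1829×324.10 + 0.2658×990.27 + 0.1349×1403.64 = 531.8974 per 100,000.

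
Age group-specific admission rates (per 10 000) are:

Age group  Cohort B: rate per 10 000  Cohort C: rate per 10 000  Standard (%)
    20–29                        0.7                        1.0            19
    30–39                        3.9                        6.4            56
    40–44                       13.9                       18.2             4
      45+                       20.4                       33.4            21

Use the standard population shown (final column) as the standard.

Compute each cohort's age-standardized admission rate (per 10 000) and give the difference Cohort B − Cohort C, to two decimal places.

Standard weights: 0.19, 0.56, 0.04, 0.21.
Cohort B: 0.1900×0.7 + 0.5600×3.9 + 0.0400×13.9 + 0.2100×20.4 = 7.1570 per 10 000.
Cohort C: 0.1900×1.0 + 0.5600×6.4 + 0.0400×18.2 + 0.2100×33.4 = 11.5160 per 10 000.
Difference = 7.1570 − 11.5160 = -4.3590.

-4.36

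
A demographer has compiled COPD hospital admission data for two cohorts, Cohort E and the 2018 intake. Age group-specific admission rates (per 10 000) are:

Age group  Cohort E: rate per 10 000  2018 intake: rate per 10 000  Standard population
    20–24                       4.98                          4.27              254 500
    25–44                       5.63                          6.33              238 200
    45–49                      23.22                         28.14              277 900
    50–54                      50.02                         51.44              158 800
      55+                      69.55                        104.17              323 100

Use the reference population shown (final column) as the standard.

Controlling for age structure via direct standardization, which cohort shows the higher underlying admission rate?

Standard total = 1 252 500; weights = 0.2032, 0.1902, 0.2219, 0.1268, 0.2580.
Cohort E: 0.2032×4.98 + 0.1902×5.63 + 0.2219×23.22 + 0.1268×50.02 + 0.2580×69.55 = 31.5178 per 10 000.
The 2018 intake: 0.2032×4.27 + 0.1902×6.33 + 0.2219×28.14 + 0.1268×51.44 + 0.2580×104.17 = 41.7091 per 10 000.

2018 intake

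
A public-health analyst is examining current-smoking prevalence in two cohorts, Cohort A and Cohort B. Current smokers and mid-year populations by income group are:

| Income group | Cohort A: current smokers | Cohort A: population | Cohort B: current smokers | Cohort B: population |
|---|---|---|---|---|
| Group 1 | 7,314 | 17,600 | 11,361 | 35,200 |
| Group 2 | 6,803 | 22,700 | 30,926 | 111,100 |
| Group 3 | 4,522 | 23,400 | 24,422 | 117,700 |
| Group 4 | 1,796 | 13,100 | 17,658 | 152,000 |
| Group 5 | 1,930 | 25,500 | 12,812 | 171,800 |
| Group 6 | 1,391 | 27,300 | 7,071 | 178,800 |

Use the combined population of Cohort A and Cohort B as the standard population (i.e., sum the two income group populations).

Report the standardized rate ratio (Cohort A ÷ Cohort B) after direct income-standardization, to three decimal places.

1.094

Income-specific rates per 1,000 for Cohort A: 415.568, 299.692, 193.248, 137.099, 75.686, 50.952.
For Cohort B: 322.756, 278.362, 207.494, 116.171, 74.575, 39.547.
Combined standard total = 896,200; weights = 0.0589, 0.1493, 0.1574, 0.1842, 0.2202, 0.2300.
Cohort A: 0.0589×415.568 + 0.1493×299.692 + 0.1574×193.248 + 0.1842×137.099 + 0.2202×75.686 + 0.2300×50.952 = 153.2886 per 1,000.
Cohort B: 0.0589×322.756 + 0.1493×278.362 + 0.1574×207.494 + 0.1842×116.171 + 0.2202×74.575 + 0.2300×39.547 = 140.1560 per 1,000.
Ratio = 153.2886 ÷ 140.1560 = 1.09370.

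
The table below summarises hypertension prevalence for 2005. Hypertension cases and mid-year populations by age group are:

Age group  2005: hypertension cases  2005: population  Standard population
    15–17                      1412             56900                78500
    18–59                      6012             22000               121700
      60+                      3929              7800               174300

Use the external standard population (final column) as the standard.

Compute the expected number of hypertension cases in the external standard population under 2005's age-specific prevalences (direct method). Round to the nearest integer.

Age-specific rates per 1000 for 2005: 24.815, 273.273, 503.718.
Expected hypertension cases = Σ (standard pop × age-specific rate ÷ 1000)
= 78500×24.815/1000 + 121700×273.273/1000 + 174300×503.718/1000
= 1948.01 + 33257.29 + 87798.04 = 123003.34.

123003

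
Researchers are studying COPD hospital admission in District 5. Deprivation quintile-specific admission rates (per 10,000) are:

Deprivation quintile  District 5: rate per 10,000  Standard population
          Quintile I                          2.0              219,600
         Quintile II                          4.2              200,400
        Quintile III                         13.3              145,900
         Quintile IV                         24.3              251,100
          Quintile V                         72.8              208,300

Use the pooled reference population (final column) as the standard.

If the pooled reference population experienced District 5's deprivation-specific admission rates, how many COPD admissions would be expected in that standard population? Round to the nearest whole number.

Expected COPD admissions = Σ (standard pop × deprivation-specific rate ÷ 10,000)
= 219,600×2.0/10,000 + 200,400×4.2/10,000 + 145,900×13.3/10,000 + 251,100×24.3/10,000 + 208,300×72.8/10,000
= 43.92 + 84.17 + 194.05 + 610.17 + 1516.42 = 2448.73.

2449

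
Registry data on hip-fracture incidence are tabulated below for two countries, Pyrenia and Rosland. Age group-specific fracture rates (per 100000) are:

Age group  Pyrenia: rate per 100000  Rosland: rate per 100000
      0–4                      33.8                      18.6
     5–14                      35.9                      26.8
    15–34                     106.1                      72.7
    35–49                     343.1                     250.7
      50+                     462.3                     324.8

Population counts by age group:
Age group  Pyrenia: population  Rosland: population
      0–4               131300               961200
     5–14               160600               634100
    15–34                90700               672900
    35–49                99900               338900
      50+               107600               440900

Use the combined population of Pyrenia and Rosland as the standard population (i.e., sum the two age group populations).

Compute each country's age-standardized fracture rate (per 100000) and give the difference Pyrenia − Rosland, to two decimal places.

Combined standard total = 3638100; weights = 0.3003, 0.2184, 0.2099, 0.1206, 0.1508.
Pyrenia: 0.3003×33.8 + 0.2184×35.9 + 0.2099×106.1 + 0.1206×343.1 + 0.1508×462.3 = 151.3422 per 100000.
Rosland: 0.3003×18.6 + 0.2184×26.8 + 0.2099×72.7 + 0.1206×250.7 + 0.1508×324.8 = 105.9048 per 100000.
Difference = 151.3422 − 105.9048 = 45.4374.

45.44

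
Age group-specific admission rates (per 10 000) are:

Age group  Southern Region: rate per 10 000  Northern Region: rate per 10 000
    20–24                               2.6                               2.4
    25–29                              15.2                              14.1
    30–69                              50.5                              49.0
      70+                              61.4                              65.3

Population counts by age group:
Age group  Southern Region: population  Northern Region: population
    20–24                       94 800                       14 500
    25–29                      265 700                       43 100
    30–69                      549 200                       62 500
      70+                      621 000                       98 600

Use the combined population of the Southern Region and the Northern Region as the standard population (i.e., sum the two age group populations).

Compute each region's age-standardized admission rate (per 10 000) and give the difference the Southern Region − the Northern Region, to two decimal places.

-0.87

Combined standard total = 1 749 400; weights = 0.0625, 0.1765, 0.3497, 0.4113.
The Southern Region: 0.0625×2.6 + 0.1765×15.2 + 0.3497×50.5 + 0.4113×61.4 = 45.7598 per 10 000.
The Northern Region: 0.0625×2.4 + 0.1765×14.1 + 0.3497×49.0 + 0.4113×65.3 = 46.6329 per 10 000.
Difference = 45.7598 − 46.6329 = -0.8731.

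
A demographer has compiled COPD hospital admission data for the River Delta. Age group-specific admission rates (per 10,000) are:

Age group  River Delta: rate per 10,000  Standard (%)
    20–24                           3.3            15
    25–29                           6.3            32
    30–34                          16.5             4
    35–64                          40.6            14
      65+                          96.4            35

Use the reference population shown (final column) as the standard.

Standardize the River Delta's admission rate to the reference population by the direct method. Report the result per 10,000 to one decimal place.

Standard weights: 0.15, 0.32, 0.04, 0.14, 0.35.
Standardized rate: 0.1500×3.3 + 0.3200×6.3 + 0.0400×16.5 + 0.1400×40.6 + 0.3500×96.4 = 42.5950 per 10,000.

42.6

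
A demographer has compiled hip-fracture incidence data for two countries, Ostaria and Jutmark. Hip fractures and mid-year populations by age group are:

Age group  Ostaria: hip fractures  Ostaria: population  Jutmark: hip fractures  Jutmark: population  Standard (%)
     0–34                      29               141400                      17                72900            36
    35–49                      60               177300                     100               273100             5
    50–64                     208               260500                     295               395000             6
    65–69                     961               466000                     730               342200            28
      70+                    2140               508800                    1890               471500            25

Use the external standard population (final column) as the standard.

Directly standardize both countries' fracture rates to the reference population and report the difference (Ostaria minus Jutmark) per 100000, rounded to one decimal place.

Age-specific rates per 100000 for Ostaria: 20.51, 33.84, 79.85, 206.22, 420.60.
For Jutmark: 23.32, 36.62, 74.68, 213.33, 400.85.
Standard weights: 0.36, 0.05, 0.06, 0.28, 0.25.
Ostaria: 0.3600×20.51 + 0.0500×33.84 + 0.0600×79.85 + 0.2800×206.22 + 0.2500×420.60 = 176.7580 per 100000.
Jutmark: 0.3600×23.32 + 0.0500×36.62 + 0.0600×74.68 + 0.2800×213.33 + 0.2500×400.85 = 174.6501 per 100000.
Difference = 176.7580 − 174.6501 = 2.1079.

2.1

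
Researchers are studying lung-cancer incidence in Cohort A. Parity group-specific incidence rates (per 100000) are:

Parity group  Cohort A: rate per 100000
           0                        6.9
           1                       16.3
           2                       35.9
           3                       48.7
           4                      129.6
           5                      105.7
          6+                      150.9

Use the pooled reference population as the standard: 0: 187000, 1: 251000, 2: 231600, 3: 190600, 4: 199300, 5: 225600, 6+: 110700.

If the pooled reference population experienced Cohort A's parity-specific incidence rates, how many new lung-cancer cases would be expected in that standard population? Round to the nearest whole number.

894

Expected new lung-cancer cases = Σ (standard pop × parity-specific rate ÷ 100000)
= 187000×6.9/100000 + 251000×16.3/100000 + 231600×35.9/100000 + 190600×48.7/100000 + 199300×129.6/100000 + 225600×105.7/100000 + 110700×150.9/100000
= 12.90 + 40.91 + 83.14 + 92.82 + 258.29 + 238.46 + 167.05 = 893.58.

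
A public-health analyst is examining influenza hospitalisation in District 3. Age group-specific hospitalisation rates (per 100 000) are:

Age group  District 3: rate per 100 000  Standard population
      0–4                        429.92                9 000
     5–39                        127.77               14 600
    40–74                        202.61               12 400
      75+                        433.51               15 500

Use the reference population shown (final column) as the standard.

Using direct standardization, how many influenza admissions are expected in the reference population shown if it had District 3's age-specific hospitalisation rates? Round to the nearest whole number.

150

Expected influenza admissions = Σ (standard pop × age-specific rate ÷ 100 000)
= 9 000×429.92/100 000 + 14 600×127.77/100 000 + 12 400×202.61/100 000 + 15 500×433.51/100 000
= 38.69 + 18.65 + 25.12 + 67.19 = 149.66.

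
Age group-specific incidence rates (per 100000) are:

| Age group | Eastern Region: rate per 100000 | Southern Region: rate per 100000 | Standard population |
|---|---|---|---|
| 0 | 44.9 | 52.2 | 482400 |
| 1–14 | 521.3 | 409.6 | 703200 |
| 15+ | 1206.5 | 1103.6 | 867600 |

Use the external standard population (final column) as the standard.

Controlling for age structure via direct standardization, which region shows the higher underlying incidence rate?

Eastern Region

Standard total = 2053200; weights = 0.2350, 0.3425, 0.4226.
The Eastern Region: 0.2350×44.9 + 0.3425×521.3 + 0.4226×1206.5 = 698.9077 per 100000.
The Southern Region: 0.2350×52.2 + 0.3425×409.6 + 0.4226×1103.6 = 618.8853 per 100000.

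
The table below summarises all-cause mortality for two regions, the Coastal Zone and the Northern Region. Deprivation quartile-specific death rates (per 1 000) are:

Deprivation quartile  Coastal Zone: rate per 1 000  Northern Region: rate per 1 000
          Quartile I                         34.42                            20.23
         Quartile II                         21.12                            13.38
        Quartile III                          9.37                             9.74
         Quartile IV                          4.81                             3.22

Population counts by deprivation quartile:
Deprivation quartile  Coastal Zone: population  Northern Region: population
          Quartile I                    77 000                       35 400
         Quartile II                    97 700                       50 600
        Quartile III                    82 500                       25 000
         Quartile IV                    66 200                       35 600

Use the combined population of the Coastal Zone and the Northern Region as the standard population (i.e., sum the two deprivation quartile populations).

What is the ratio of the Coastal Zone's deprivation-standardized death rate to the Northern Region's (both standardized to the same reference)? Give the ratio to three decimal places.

1.509

Combined standard total = 470 000; weights = 0.2391, 0.3155, 0.2287, 0.2166.
The Coastal Zone: 0.2391×34.42 + 0.3155×21.12 + 0.2287×9.37 + 0.2166×4.81 = 18.0805 per 1 000.
The Northern Region: 0.2391×20.23 + 0.3155×13.38 + 0.2287×9.74 + 0.2166×3.22 = 11.9850 per 1 000.
Ratio = 18.0805 ÷ 11.9850 = 1.50859.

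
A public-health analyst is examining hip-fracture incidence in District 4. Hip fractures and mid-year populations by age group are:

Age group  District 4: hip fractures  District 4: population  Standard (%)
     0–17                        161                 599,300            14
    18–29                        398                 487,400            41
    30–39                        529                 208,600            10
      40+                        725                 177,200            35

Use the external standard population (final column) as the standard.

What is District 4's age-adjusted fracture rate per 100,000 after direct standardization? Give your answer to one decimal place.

Age-specific rates per 100,000 for District 4: 26.86, 81.66, 253.60, 409.14.
Standard weights: 0.14, 0.41, 0.10, 0.35.
Standardized rate: 0.1400×26.86 + 0.4100×81.66 + 0.1000×253.60 + 0.3500×409.14 = 205.8001 per 100,000.

205.8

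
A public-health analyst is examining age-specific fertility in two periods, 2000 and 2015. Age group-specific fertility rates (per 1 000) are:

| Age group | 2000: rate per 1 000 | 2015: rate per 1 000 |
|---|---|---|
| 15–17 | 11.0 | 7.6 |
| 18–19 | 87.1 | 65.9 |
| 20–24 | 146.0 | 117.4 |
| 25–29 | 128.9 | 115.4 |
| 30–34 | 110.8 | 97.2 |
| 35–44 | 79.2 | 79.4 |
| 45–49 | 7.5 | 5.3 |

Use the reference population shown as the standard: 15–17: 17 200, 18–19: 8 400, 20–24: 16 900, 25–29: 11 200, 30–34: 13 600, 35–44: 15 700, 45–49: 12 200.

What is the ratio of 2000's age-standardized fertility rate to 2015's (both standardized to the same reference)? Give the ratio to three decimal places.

Standard total = 95 200; weights = 0.1807, 0.0882, 0.1775, 0.1176, 0.1429, 0.1649, 0.1282.
2000: 0.1807×11.0 + 0.0882×87.1 + 0.1775×146.0 + 0.1176×128.9 + 0.1429×110.8 + 0.1649×79.2 + 0.1282×7.5 = 80.6065 per 1 000.
2015: 0.1807×7.6 + 0.0882×65.9 + 0.1775×117.4 + 0.1176×115.4 + 0.1429×97.2 + 0.1649×79.4 + 0.1282×5.3 = 69.2645 per 1 000.
Ratio = 80.6065 ÷ 69.2645 = 1.16375.

1.164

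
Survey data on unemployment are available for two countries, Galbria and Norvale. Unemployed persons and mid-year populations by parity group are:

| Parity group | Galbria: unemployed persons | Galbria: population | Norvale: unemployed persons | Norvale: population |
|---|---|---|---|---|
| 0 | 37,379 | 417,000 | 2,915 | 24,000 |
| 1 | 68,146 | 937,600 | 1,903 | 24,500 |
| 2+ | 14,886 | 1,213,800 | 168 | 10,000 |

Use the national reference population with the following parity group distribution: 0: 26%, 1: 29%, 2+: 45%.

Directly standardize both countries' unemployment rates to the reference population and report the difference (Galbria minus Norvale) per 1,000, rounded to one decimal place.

-11.8

Parity-specific rates per 1,000 for Galbria: 89.638, 72.681, 12.264.
For Norvale: 121.458, 77.673, 16.800.
Standard weights: 0.26, 0.29, 0.45.
Galbria: 0.2600×89.638 + 0.2900×72.681 + 0.4500×12.264 = 49.9022 per 1,000.
Norvale: 0.2600×121.458 + 0.2900×77.673 + 0.4500×16.800 = 61.6645 per 1,000.
Difference = 49.9022 − 61.6645 = -11.7623.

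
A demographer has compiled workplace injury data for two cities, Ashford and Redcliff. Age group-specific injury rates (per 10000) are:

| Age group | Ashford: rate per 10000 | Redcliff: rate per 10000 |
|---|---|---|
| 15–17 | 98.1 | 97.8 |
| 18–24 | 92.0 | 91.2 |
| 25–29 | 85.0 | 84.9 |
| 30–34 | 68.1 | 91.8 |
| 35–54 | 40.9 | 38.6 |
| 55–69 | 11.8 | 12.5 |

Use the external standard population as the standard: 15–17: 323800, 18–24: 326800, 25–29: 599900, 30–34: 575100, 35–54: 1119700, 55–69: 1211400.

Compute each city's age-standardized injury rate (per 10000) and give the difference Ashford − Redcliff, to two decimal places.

Standard total = 4156700; weights = 0.0779, 0.0786, 0.1443, 0.1384, 0.2694, 0.2914.
Ashford: 0.0779×98.1 + 0.0786×92.0 + 0.1443×85.0 + 0.1384×68.1 + 0.2694×40.9 + 0.2914×11.8 = 51.0204 per 10000.
Redcliff: 0.0779×97.8 + 0.0786×91.2 + 0.1443×84.9 + 0.1384×91.8 + 0.2694×38.6 + 0.2914×12.5 = 53.7831 per 10000.
Difference = 51.0204 − 53.7831 = -2.7628.

-2.76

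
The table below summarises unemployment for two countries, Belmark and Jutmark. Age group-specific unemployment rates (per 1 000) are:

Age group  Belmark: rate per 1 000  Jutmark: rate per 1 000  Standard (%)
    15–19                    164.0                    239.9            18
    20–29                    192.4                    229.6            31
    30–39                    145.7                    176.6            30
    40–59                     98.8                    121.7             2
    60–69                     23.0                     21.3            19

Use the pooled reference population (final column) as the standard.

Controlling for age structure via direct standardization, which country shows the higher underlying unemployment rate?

Standard weights: 0.18, 0.31, 0.30, 0.02, 0.19.
Belmark: 0.1800×164.0 + 0.3100×192.4 + 0.3000×145.7 + 0.0200×98.8 + 0.1900×23.0 = 139.2200 per 1 000.
Jutmark: 0.1800×239.9 + 0.3100×229.6 + 0.3000×176.6 + 0.0200×121.7 + 0.1900×21.3 = 173.8190 per 1 000.

Jutmark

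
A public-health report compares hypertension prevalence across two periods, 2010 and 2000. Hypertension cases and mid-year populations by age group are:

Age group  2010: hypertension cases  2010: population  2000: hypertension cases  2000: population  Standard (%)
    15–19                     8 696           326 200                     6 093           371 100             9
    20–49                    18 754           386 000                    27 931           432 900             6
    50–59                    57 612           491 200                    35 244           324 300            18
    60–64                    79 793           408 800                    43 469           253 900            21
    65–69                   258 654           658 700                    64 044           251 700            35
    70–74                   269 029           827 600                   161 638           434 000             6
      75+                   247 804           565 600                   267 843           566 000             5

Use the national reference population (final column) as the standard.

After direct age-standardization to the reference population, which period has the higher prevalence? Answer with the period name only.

2010

Age-specific rates per 1 000 for 2010: 26.658, 48.585, 117.288, 195.188, 392.673, 325.071, 438.126.
For 2000: 16.419, 64.521, 108.677, 171.205, 254.446, 372.438, 473.221.
Standard weights: 0.09, 0.06, 0.18, 0.21, 0.35, 0.06, 0.05.
2010: 0.0900×26.658 + 0.0600×48.585 + 0.1800×117.288 + 0.2100×195.188 + 0.3500×392.673 + 0.0600×325.071 + 0.0500×438.126 = 246.2621 per 1 000.
2000: 0.0900×16.419 + 0.0600×64.521 + 0.1800×108.677 + 0.2100×171.205 + 0.3500×254.446 + 0.0600×372.438 + 0.0500×473.221 = 195.9272 per 1 000.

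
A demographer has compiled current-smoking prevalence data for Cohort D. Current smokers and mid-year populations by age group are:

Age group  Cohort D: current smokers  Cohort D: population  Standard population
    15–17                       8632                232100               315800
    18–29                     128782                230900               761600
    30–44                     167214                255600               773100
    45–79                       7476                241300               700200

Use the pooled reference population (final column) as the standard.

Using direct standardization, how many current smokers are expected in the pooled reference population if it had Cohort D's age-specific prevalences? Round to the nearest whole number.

Age-specific rates per 1000 for Cohort D: 37.191, 557.739, 654.202, 30.982.
Expected current smokers = Σ (standard pop × age-specific rate ÷ 1000)
= 315800×37.191/1000 + 761600×557.739/1000 + 773100×654.202/1000 + 700200×30.982/1000
= 11744.88 + 424774.24 + 505763.47 + 21693.72 = 963976.31.

963976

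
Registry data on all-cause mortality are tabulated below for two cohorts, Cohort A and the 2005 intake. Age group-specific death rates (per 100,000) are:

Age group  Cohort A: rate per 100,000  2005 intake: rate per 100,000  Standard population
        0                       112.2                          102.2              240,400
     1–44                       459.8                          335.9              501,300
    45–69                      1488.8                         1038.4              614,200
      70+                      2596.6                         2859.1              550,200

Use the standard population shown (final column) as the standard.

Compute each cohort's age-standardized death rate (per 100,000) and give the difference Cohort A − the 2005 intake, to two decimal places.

Standard total = 1,906,100; weights = 0.1261, 0.2630, 0.3222, 0.2887.
Cohort A: 0.1261×112.2 + 0.2630×459.8 + 0.3222×1488.8 + 0.2887×2596.6 = 1364.3255 per 100,000.
The 2005 intake: 0.1261×102.2 + 0.2630×335.9 + 0.3222×1038.4 + 0.2887×2859.1 = 1261.1183 per 100,000.
Difference = 1364.3255 − 1261.1183 = 103.2072.

103.21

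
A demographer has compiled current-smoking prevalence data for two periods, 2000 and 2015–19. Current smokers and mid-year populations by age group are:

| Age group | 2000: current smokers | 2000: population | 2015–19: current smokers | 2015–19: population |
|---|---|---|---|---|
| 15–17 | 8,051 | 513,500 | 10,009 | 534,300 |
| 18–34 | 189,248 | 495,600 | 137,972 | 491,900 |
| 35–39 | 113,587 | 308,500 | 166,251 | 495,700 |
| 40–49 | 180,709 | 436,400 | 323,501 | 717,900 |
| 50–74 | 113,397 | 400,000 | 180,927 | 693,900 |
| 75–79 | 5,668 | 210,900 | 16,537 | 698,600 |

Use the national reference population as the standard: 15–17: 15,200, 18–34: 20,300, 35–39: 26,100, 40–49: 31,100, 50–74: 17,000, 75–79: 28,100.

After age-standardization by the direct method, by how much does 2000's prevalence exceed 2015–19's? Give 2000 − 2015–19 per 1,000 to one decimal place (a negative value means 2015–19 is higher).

Age-specific rates per 1,000 for 2000: 15.679, 381.856, 368.191, 414.090, 283.493, 26.875.
For 2015–19: 18.733, 280.488, 335.386, 450.621, 260.739, 23.672.
Standard total = 137,800; weights = 0.1103, 0.1473, 0.1894, 0.2257, 0.1234, 0.2039.
2000: 0.1103×15.679 + 0.1473×381.856 + 0.1894×368.191 + 0.2257×414.090 + 0.1234×283.493 + 0.2039×26.875 = 261.6297 per 1,000.
2015–19: 0.1103×18.733 + 0.1473×280.488 + 0.1894×335.386 + 0.2257×450.621 + 0.1234×260.739 + 0.2039×23.672 = 245.6044 per 1,000.
Difference = 261.6297 − 245.6044 = 16.0252.

16.0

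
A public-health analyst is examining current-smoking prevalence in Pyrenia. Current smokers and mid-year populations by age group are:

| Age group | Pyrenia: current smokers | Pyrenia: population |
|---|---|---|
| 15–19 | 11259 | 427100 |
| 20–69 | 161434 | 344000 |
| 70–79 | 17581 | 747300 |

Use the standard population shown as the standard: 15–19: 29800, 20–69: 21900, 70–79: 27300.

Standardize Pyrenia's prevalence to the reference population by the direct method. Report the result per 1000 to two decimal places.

Age-specific rates per 1000 for Pyrenia: 26.362, 469.285, 23.526.
Standard total = 79000; weights = 0.3772, 0.2772, 0.3456.
Standardized rate: 0.3772×26.362 + 0.2772×469.285 + 0.3456×23.526 = 148.1667 per 1000.

148.17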